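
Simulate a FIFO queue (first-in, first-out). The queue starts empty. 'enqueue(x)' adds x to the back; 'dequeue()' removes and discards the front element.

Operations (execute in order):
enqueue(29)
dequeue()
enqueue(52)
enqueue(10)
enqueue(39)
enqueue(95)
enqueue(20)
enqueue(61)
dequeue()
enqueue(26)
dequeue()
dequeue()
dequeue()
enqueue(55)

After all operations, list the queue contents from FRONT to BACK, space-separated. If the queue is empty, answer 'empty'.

enqueue(29): [29]
dequeue(): []
enqueue(52): [52]
enqueue(10): [52, 10]
enqueue(39): [52, 10, 39]
enqueue(95): [52, 10, 39, 95]
enqueue(20): [52, 10, 39, 95, 20]
enqueue(61): [52, 10, 39, 95, 20, 61]
dequeue(): [10, 39, 95, 20, 61]
enqueue(26): [10, 39, 95, 20, 61, 26]
dequeue(): [39, 95, 20, 61, 26]
dequeue(): [95, 20, 61, 26]
dequeue(): [20, 61, 26]
enqueue(55): [20, 61, 26, 55]

Answer: 20 61 26 55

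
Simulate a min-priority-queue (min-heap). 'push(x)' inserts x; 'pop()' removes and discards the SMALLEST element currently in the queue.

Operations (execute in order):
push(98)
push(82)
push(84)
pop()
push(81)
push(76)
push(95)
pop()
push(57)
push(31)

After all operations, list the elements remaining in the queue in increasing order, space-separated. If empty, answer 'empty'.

push(98): heap contents = [98]
push(82): heap contents = [82, 98]
push(84): heap contents = [82, 84, 98]
pop() → 82: heap contents = [84, 98]
push(81): heap contents = [81, 84, 98]
push(76): heap contents = [76, 81, 84, 98]
push(95): heap contents = [76, 81, 84, 95, 98]
pop() → 76: heap contents = [81, 84, 95, 98]
push(57): heap contents = [57, 81, 84, 95, 98]
push(31): heap contents = [31, 57, 81, 84, 95, 98]

Answer: 31 57 81 84 95 98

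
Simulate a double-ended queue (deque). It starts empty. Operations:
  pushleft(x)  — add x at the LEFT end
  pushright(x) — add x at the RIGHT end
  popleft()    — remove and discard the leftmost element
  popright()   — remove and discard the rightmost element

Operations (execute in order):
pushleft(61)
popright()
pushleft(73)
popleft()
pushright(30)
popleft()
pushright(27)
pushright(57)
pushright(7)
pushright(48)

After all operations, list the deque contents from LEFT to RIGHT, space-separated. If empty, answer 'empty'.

Answer: 27 57 7 48

Derivation:
pushleft(61): [61]
popright(): []
pushleft(73): [73]
popleft(): []
pushright(30): [30]
popleft(): []
pushright(27): [27]
pushright(57): [27, 57]
pushright(7): [27, 57, 7]
pushright(48): [27, 57, 7, 48]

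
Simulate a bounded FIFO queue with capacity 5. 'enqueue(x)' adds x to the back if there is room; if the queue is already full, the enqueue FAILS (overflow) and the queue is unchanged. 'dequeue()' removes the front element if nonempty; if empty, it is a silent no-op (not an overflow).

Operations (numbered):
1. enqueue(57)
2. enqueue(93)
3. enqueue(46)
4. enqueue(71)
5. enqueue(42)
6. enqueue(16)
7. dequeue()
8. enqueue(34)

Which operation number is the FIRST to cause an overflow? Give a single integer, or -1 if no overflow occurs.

1. enqueue(57): size=1
2. enqueue(93): size=2
3. enqueue(46): size=3
4. enqueue(71): size=4
5. enqueue(42): size=5
6. enqueue(16): size=5=cap → OVERFLOW (fail)
7. dequeue(): size=4
8. enqueue(34): size=5

Answer: 6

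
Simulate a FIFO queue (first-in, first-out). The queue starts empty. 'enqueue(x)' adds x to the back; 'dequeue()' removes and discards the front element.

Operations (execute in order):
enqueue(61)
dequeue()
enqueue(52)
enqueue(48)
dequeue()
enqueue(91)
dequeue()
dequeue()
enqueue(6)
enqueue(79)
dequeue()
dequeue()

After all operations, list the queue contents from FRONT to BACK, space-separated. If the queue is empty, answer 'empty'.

Answer: empty

Derivation:
enqueue(61): [61]
dequeue(): []
enqueue(52): [52]
enqueue(48): [52, 48]
dequeue(): [48]
enqueue(91): [48, 91]
dequeue(): [91]
dequeue(): []
enqueue(6): [6]
enqueue(79): [6, 79]
dequeue(): [79]
dequeue(): []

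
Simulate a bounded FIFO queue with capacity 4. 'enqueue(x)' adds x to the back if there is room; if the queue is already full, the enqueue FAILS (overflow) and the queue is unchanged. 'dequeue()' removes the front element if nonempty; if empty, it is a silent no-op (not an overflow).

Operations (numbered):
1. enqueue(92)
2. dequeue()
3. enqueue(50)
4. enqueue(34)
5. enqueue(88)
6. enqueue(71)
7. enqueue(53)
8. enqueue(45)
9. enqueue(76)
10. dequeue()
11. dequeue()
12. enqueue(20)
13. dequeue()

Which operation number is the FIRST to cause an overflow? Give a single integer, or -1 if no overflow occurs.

1. enqueue(92): size=1
2. dequeue(): size=0
3. enqueue(50): size=1
4. enqueue(34): size=2
5. enqueue(88): size=3
6. enqueue(71): size=4
7. enqueue(53): size=4=cap → OVERFLOW (fail)
8. enqueue(45): size=4=cap → OVERFLOW (fail)
9. enqueue(76): size=4=cap → OVERFLOW (fail)
10. dequeue(): size=3
11. dequeue(): size=2
12. enqueue(20): size=3
13. dequeue(): size=2

Answer: 7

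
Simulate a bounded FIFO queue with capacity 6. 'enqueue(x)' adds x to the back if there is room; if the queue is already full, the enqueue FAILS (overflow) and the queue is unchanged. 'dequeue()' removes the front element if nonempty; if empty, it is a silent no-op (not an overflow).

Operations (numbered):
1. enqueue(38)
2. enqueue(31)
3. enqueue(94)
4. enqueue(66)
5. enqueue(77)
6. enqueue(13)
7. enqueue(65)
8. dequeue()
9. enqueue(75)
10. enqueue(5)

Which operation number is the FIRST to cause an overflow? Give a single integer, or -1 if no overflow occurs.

1. enqueue(38): size=1
2. enqueue(31): size=2
3. enqueue(94): size=3
4. enqueue(66): size=4
5. enqueue(77): size=5
6. enqueue(13): size=6
7. enqueue(65): size=6=cap → OVERFLOW (fail)
8. dequeue(): size=5
9. enqueue(75): size=6
10. enqueue(5): size=6=cap → OVERFLOW (fail)

Answer: 7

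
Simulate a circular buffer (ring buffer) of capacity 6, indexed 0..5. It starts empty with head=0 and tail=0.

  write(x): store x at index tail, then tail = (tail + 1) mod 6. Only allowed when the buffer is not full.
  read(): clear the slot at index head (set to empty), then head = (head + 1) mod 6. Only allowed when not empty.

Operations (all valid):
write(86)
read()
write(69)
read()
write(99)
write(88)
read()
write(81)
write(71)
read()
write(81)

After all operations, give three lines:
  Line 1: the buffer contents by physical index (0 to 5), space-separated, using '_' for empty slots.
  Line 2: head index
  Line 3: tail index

write(86): buf=[86 _ _ _ _ _], head=0, tail=1, size=1
read(): buf=[_ _ _ _ _ _], head=1, tail=1, size=0
write(69): buf=[_ 69 _ _ _ _], head=1, tail=2, size=1
read(): buf=[_ _ _ _ _ _], head=2, tail=2, size=0
write(99): buf=[_ _ 99 _ _ _], head=2, tail=3, size=1
write(88): buf=[_ _ 99 88 _ _], head=2, tail=4, size=2
read(): buf=[_ _ _ 88 _ _], head=3, tail=4, size=1
write(81): buf=[_ _ _ 88 81 _], head=3, tail=5, size=2
write(71): buf=[_ _ _ 88 81 71], head=3, tail=0, size=3
read(): buf=[_ _ _ _ 81 71], head=4, tail=0, size=2
write(81): buf=[81 _ _ _ 81 71], head=4, tail=1, size=3

Answer: 81 _ _ _ 81 71
4
1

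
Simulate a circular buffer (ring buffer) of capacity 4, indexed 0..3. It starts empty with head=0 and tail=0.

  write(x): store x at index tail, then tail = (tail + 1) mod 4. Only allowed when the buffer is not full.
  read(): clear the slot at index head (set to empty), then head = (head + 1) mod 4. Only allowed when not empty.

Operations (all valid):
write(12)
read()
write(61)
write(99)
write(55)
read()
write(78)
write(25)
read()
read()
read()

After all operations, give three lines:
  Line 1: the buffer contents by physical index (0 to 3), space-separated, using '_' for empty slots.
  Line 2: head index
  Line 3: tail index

write(12): buf=[12 _ _ _], head=0, tail=1, size=1
read(): buf=[_ _ _ _], head=1, tail=1, size=0
write(61): buf=[_ 61 _ _], head=1, tail=2, size=1
write(99): buf=[_ 61 99 _], head=1, tail=3, size=2
write(55): buf=[_ 61 99 55], head=1, tail=0, size=3
read(): buf=[_ _ 99 55], head=2, tail=0, size=2
write(78): buf=[78 _ 99 55], head=2, tail=1, size=3
write(25): buf=[78 25 99 55], head=2, tail=2, size=4
read(): buf=[78 25 _ 55], head=3, tail=2, size=3
read(): buf=[78 25 _ _], head=0, tail=2, size=2
read(): buf=[_ 25 _ _], head=1, tail=2, size=1

Answer: _ 25 _ _
1
2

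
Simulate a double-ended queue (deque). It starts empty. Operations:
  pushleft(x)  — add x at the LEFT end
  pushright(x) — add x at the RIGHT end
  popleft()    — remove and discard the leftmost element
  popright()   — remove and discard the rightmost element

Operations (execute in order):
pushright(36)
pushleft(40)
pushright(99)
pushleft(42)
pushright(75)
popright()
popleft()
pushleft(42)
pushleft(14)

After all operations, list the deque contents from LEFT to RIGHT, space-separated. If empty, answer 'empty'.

Answer: 14 42 40 36 99

Derivation:
pushright(36): [36]
pushleft(40): [40, 36]
pushright(99): [40, 36, 99]
pushleft(42): [42, 40, 36, 99]
pushright(75): [42, 40, 36, 99, 75]
popright(): [42, 40, 36, 99]
popleft(): [40, 36, 99]
pushleft(42): [42, 40, 36, 99]
pushleft(14): [14, 42, 40, 36, 99]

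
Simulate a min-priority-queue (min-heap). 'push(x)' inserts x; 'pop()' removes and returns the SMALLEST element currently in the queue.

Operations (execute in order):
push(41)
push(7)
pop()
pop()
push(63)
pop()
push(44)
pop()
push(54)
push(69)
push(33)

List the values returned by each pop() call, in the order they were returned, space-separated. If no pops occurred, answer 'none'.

Answer: 7 41 63 44

Derivation:
push(41): heap contents = [41]
push(7): heap contents = [7, 41]
pop() → 7: heap contents = [41]
pop() → 41: heap contents = []
push(63): heap contents = [63]
pop() → 63: heap contents = []
push(44): heap contents = [44]
pop() → 44: heap contents = []
push(54): heap contents = [54]
push(69): heap contents = [54, 69]
push(33): heap contents = [33, 54, 69]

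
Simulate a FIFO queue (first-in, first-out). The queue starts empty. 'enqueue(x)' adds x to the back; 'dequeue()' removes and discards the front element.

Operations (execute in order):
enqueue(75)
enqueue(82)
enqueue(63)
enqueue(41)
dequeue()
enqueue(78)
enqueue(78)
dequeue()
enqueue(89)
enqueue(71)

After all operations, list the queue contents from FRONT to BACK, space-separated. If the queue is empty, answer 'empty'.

enqueue(75): [75]
enqueue(82): [75, 82]
enqueue(63): [75, 82, 63]
enqueue(41): [75, 82, 63, 41]
dequeue(): [82, 63, 41]
enqueue(78): [82, 63, 41, 78]
enqueue(78): [82, 63, 41, 78, 78]
dequeue(): [63, 41, 78, 78]
enqueue(89): [63, 41, 78, 78, 89]
enqueue(71): [63, 41, 78, 78, 89, 71]

Answer: 63 41 78 78 89 71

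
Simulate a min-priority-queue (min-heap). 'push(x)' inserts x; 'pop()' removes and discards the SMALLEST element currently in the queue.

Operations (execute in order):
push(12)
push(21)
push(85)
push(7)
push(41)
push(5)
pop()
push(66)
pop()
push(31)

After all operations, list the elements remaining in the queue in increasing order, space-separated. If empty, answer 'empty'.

Answer: 12 21 31 41 66 85

Derivation:
push(12): heap contents = [12]
push(21): heap contents = [12, 21]
push(85): heap contents = [12, 21, 85]
push(7): heap contents = [7, 12, 21, 85]
push(41): heap contents = [7, 12, 21, 41, 85]
push(5): heap contents = [5, 7, 12, 21, 41, 85]
pop() → 5: heap contents = [7, 12, 21, 41, 85]
push(66): heap contents = [7, 12, 21, 41, 66, 85]
pop() → 7: heap contents = [12, 21, 41, 66, 85]
push(31): heap contents = [12, 21, 31, 41, 66, 85]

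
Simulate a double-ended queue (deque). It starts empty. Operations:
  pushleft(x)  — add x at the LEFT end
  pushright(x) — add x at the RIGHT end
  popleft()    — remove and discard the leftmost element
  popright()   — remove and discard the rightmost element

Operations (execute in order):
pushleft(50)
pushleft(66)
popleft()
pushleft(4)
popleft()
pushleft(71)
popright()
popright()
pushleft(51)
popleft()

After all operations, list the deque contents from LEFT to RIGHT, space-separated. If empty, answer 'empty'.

Answer: empty

Derivation:
pushleft(50): [50]
pushleft(66): [66, 50]
popleft(): [50]
pushleft(4): [4, 50]
popleft(): [50]
pushleft(71): [71, 50]
popright(): [71]
popright(): []
pushleft(51): [51]
popleft(): []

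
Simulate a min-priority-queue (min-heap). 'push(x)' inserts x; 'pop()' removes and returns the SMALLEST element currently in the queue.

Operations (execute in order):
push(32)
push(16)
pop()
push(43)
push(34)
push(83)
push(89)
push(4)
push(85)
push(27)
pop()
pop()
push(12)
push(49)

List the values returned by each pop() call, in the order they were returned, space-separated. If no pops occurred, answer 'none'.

push(32): heap contents = [32]
push(16): heap contents = [16, 32]
pop() → 16: heap contents = [32]
push(43): heap contents = [32, 43]
push(34): heap contents = [32, 34, 43]
push(83): heap contents = [32, 34, 43, 83]
push(89): heap contents = [32, 34, 43, 83, 89]
push(4): heap contents = [4, 32, 34, 43, 83, 89]
push(85): heap contents = [4, 32, 34, 43, 83, 85, 89]
push(27): heap contents = [4, 27, 32, 34, 43, 83, 85, 89]
pop() → 4: heap contents = [27, 32, 34, 43, 83, 85, 89]
pop() → 27: heap contents = [32, 34, 43, 83, 85, 89]
push(12): heap contents = [12, 32, 34, 43, 83, 85, 89]
push(49): heap contents = [12, 32, 34, 43, 49, 83, 85, 89]

Answer: 16 4 27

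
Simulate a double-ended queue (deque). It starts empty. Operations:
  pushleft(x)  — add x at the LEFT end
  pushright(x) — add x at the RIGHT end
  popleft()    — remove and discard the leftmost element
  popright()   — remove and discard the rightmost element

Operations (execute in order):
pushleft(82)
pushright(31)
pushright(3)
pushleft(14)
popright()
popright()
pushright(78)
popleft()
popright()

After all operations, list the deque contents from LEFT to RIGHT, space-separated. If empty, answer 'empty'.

pushleft(82): [82]
pushright(31): [82, 31]
pushright(3): [82, 31, 3]
pushleft(14): [14, 82, 31, 3]
popright(): [14, 82, 31]
popright(): [14, 82]
pushright(78): [14, 82, 78]
popleft(): [82, 78]
popright(): [82]

Answer: 82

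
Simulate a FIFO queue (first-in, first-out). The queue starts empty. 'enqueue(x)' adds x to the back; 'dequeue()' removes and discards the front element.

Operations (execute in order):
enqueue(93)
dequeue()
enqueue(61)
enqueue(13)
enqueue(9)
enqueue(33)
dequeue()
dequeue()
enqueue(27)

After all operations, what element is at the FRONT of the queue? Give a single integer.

Answer: 9

Derivation:
enqueue(93): queue = [93]
dequeue(): queue = []
enqueue(61): queue = [61]
enqueue(13): queue = [61, 13]
enqueue(9): queue = [61, 13, 9]
enqueue(33): queue = [61, 13, 9, 33]
dequeue(): queue = [13, 9, 33]
dequeue(): queue = [9, 33]
enqueue(27): queue = [9, 33, 27]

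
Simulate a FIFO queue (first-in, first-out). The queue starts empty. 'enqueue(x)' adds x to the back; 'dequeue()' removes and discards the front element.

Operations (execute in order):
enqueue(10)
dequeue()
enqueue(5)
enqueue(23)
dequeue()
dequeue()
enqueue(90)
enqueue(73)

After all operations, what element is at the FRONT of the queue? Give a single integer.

Answer: 90

Derivation:
enqueue(10): queue = [10]
dequeue(): queue = []
enqueue(5): queue = [5]
enqueue(23): queue = [5, 23]
dequeue(): queue = [23]
dequeue(): queue = []
enqueue(90): queue = [90]
enqueue(73): queue = [90, 73]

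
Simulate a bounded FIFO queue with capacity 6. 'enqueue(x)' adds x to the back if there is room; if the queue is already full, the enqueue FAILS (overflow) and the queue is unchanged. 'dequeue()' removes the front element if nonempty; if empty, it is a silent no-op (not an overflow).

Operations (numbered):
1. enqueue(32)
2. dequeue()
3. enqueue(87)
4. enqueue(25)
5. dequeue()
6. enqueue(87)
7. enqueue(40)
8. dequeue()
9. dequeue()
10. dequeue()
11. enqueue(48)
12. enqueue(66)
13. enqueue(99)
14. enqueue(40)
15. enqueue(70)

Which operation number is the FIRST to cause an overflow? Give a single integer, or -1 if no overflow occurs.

1. enqueue(32): size=1
2. dequeue(): size=0
3. enqueue(87): size=1
4. enqueue(25): size=2
5. dequeue(): size=1
6. enqueue(87): size=2
7. enqueue(40): size=3
8. dequeue(): size=2
9. dequeue(): size=1
10. dequeue(): size=0
11. enqueue(48): size=1
12. enqueue(66): size=2
13. enqueue(99): size=3
14. enqueue(40): size=4
15. enqueue(70): size=5

Answer: -1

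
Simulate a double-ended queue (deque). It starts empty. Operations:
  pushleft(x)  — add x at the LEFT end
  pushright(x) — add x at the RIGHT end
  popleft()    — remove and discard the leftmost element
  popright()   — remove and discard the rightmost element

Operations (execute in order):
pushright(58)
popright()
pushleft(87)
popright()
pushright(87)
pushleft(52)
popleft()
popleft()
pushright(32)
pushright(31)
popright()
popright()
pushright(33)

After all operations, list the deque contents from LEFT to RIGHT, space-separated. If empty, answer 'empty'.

Answer: 33

Derivation:
pushright(58): [58]
popright(): []
pushleft(87): [87]
popright(): []
pushright(87): [87]
pushleft(52): [52, 87]
popleft(): [87]
popleft(): []
pushright(32): [32]
pushright(31): [32, 31]
popright(): [32]
popright(): []
pushright(33): [33]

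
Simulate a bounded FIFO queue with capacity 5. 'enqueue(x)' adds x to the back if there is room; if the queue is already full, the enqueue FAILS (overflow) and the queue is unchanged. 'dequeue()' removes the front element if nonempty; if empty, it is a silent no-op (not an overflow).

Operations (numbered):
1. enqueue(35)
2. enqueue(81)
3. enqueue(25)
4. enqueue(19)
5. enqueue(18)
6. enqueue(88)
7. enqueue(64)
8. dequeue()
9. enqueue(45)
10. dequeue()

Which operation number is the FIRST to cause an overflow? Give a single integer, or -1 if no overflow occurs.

Answer: 6

Derivation:
1. enqueue(35): size=1
2. enqueue(81): size=2
3. enqueue(25): size=3
4. enqueue(19): size=4
5. enqueue(18): size=5
6. enqueue(88): size=5=cap → OVERFLOW (fail)
7. enqueue(64): size=5=cap → OVERFLOW (fail)
8. dequeue(): size=4
9. enqueue(45): size=5
10. dequeue(): size=4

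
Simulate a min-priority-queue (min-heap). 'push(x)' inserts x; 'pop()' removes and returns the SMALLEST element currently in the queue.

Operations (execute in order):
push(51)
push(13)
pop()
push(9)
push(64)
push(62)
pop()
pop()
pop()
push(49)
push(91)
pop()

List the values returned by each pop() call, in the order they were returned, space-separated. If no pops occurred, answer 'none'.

Answer: 13 9 51 62 49

Derivation:
push(51): heap contents = [51]
push(13): heap contents = [13, 51]
pop() → 13: heap contents = [51]
push(9): heap contents = [9, 51]
push(64): heap contents = [9, 51, 64]
push(62): heap contents = [9, 51, 62, 64]
pop() → 9: heap contents = [51, 62, 64]
pop() → 51: heap contents = [62, 64]
pop() → 62: heap contents = [64]
push(49): heap contents = [49, 64]
push(91): heap contents = [49, 64, 91]
pop() → 49: heap contents = [64, 91]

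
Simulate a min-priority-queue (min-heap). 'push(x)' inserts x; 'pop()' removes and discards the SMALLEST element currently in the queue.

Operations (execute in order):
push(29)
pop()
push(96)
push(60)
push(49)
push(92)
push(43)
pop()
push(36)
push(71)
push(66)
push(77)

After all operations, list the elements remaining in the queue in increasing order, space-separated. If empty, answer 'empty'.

Answer: 36 49 60 66 71 77 92 96

Derivation:
push(29): heap contents = [29]
pop() → 29: heap contents = []
push(96): heap contents = [96]
push(60): heap contents = [60, 96]
push(49): heap contents = [49, 60, 96]
push(92): heap contents = [49, 60, 92, 96]
push(43): heap contents = [43, 49, 60, 92, 96]
pop() → 43: heap contents = [49, 60, 92, 96]
push(36): heap contents = [36, 49, 60, 92, 96]
push(71): heap contents = [36, 49, 60, 71, 92, 96]
push(66): heap contents = [36, 49, 60, 66, 71, 92, 96]
push(77): heap contents = [36, 49, 60, 66, 71, 77, 92, 96]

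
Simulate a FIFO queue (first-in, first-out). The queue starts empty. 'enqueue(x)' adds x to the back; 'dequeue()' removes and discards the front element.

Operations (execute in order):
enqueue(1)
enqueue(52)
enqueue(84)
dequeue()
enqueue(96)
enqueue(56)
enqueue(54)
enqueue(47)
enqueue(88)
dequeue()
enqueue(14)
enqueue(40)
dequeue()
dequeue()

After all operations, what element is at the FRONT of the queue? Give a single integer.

Answer: 56

Derivation:
enqueue(1): queue = [1]
enqueue(52): queue = [1, 52]
enqueue(84): queue = [1, 52, 84]
dequeue(): queue = [52, 84]
enqueue(96): queue = [52, 84, 96]
enqueue(56): queue = [52, 84, 96, 56]
enqueue(54): queue = [52, 84, 96, 56, 54]
enqueue(47): queue = [52, 84, 96, 56, 54, 47]
enqueue(88): queue = [52, 84, 96, 56, 54, 47, 88]
dequeue(): queue = [84, 96, 56, 54, 47, 88]
enqueue(14): queue = [84, 96, 56, 54, 47, 88, 14]
enqueue(40): queue = [84, 96, 56, 54, 47, 88, 14, 40]
dequeue(): queue = [96, 56, 54, 47, 88, 14, 40]
dequeue(): queue = [56, 54, 47, 88, 14, 40]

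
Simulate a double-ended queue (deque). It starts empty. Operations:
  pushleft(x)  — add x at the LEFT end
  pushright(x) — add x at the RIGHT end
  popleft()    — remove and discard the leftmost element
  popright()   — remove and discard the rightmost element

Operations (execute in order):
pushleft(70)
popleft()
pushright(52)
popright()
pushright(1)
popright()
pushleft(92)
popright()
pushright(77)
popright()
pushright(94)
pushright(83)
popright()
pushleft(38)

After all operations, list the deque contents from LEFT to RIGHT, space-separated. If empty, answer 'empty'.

Answer: 38 94

Derivation:
pushleft(70): [70]
popleft(): []
pushright(52): [52]
popright(): []
pushright(1): [1]
popright(): []
pushleft(92): [92]
popright(): []
pushright(77): [77]
popright(): []
pushright(94): [94]
pushright(83): [94, 83]
popright(): [94]
pushleft(38): [38, 94]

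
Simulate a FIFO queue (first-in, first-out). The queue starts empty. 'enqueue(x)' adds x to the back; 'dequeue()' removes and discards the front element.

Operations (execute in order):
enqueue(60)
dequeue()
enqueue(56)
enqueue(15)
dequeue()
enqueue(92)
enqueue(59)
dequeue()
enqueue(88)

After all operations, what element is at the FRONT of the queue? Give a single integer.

Answer: 92

Derivation:
enqueue(60): queue = [60]
dequeue(): queue = []
enqueue(56): queue = [56]
enqueue(15): queue = [56, 15]
dequeue(): queue = [15]
enqueue(92): queue = [15, 92]
enqueue(59): queue = [15, 92, 59]
dequeue(): queue = [92, 59]
enqueue(88): queue = [92, 59, 88]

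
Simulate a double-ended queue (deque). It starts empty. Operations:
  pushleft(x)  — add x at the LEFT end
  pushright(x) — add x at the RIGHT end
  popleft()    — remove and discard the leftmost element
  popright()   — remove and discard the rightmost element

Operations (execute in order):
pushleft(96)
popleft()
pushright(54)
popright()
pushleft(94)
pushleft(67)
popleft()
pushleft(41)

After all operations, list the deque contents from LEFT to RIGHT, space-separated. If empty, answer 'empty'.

pushleft(96): [96]
popleft(): []
pushright(54): [54]
popright(): []
pushleft(94): [94]
pushleft(67): [67, 94]
popleft(): [94]
pushleft(41): [41, 94]

Answer: 41 94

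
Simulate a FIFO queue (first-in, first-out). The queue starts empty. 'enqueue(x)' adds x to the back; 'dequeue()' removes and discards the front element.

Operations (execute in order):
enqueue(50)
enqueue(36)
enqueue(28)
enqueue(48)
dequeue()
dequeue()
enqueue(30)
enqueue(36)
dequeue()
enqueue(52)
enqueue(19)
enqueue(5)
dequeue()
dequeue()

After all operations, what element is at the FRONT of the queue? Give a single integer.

enqueue(50): queue = [50]
enqueue(36): queue = [50, 36]
enqueue(28): queue = [50, 36, 28]
enqueue(48): queue = [50, 36, 28, 48]
dequeue(): queue = [36, 28, 48]
dequeue(): queue = [28, 48]
enqueue(30): queue = [28, 48, 30]
enqueue(36): queue = [28, 48, 30, 36]
dequeue(): queue = [48, 30, 36]
enqueue(52): queue = [48, 30, 36, 52]
enqueue(19): queue = [48, 30, 36, 52, 19]
enqueue(5): queue = [48, 30, 36, 52, 19, 5]
dequeue(): queue = [30, 36, 52, 19, 5]
dequeue(): queue = [36, 52, 19, 5]

Answer: 36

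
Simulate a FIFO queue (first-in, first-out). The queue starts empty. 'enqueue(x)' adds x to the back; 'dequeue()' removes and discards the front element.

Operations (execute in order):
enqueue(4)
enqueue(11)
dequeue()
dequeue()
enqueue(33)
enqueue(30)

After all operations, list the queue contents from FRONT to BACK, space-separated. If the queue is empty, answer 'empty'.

enqueue(4): [4]
enqueue(11): [4, 11]
dequeue(): [11]
dequeue(): []
enqueue(33): [33]
enqueue(30): [33, 30]

Answer: 33 30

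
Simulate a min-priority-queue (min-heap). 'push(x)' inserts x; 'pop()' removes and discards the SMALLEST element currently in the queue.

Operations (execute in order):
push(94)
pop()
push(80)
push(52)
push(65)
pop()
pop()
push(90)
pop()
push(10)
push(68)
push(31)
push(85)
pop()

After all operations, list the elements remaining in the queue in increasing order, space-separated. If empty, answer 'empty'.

push(94): heap contents = [94]
pop() → 94: heap contents = []
push(80): heap contents = [80]
push(52): heap contents = [52, 80]
push(65): heap contents = [52, 65, 80]
pop() → 52: heap contents = [65, 80]
pop() → 65: heap contents = [80]
push(90): heap contents = [80, 90]
pop() → 80: heap contents = [90]
push(10): heap contents = [10, 90]
push(68): heap contents = [10, 68, 90]
push(31): heap contents = [10, 31, 68, 90]
push(85): heap contents = [10, 31, 68, 85, 90]
pop() → 10: heap contents = [31, 68, 85, 90]

Answer: 31 68 85 90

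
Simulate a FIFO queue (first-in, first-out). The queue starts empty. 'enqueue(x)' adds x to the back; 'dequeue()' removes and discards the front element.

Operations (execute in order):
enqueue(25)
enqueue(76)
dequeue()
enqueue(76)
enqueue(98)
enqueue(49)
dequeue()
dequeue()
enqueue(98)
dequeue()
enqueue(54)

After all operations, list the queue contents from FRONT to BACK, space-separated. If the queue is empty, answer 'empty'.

Answer: 49 98 54

Derivation:
enqueue(25): [25]
enqueue(76): [25, 76]
dequeue(): [76]
enqueue(76): [76, 76]
enqueue(98): [76, 76, 98]
enqueue(49): [76, 76, 98, 49]
dequeue(): [76, 98, 49]
dequeue(): [98, 49]
enqueue(98): [98, 49, 98]
dequeue(): [49, 98]
enqueue(54): [49, 98, 54]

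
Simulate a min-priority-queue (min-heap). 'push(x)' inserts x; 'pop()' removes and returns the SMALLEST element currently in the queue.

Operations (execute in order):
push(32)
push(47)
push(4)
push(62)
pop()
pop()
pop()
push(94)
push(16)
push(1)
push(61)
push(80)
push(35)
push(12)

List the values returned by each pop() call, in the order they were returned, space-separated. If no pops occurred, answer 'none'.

push(32): heap contents = [32]
push(47): heap contents = [32, 47]
push(4): heap contents = [4, 32, 47]
push(62): heap contents = [4, 32, 47, 62]
pop() → 4: heap contents = [32, 47, 62]
pop() → 32: heap contents = [47, 62]
pop() → 47: heap contents = [62]
push(94): heap contents = [62, 94]
push(16): heap contents = [16, 62, 94]
push(1): heap contents = [1, 16, 62, 94]
push(61): heap contents = [1, 16, 61, 62, 94]
push(80): heap contents = [1, 16, 61, 62, 80, 94]
push(35): heap contents = [1, 16, 35, 61, 62, 80, 94]
push(12): heap contents = [1, 12, 16, 35, 61, 62, 80, 94]

Answer: 4 32 47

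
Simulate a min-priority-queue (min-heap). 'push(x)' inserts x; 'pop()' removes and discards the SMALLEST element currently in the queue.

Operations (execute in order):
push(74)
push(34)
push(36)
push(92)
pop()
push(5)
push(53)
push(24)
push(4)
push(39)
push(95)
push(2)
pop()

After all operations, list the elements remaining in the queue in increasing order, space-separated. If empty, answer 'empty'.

push(74): heap contents = [74]
push(34): heap contents = [34, 74]
push(36): heap contents = [34, 36, 74]
push(92): heap contents = [34, 36, 74, 92]
pop() → 34: heap contents = [36, 74, 92]
push(5): heap contents = [5, 36, 74, 92]
push(53): heap contents = [5, 36, 53, 74, 92]
push(24): heap contents = [5, 24, 36, 53, 74, 92]
push(4): heap contents = [4, 5, 24, 36, 53, 74, 92]
push(39): heap contents = [4, 5, 24, 36, 39, 53, 74, 92]
push(95): heap contents = [4, 5, 24, 36, 39, 53, 74, 92, 95]
push(2): heap contents = [2, 4, 5, 24, 36, 39, 53, 74, 92, 95]
pop() → 2: heap contents = [4, 5, 24, 36, 39, 53, 74, 92, 95]

Answer: 4 5 24 36 39 53 74 92 95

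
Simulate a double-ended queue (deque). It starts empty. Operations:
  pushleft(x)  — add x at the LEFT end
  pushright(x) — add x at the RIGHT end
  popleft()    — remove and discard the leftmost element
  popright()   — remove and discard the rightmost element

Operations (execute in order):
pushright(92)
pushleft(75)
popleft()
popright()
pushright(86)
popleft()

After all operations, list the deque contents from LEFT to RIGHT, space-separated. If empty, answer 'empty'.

pushright(92): [92]
pushleft(75): [75, 92]
popleft(): [92]
popright(): []
pushright(86): [86]
popleft(): []

Answer: empty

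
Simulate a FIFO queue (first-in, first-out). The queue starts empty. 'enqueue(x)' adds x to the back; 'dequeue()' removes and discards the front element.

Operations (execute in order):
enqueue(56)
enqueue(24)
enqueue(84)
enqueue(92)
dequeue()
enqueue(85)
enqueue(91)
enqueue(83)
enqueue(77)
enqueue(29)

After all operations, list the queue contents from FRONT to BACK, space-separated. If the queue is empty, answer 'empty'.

enqueue(56): [56]
enqueue(24): [56, 24]
enqueue(84): [56, 24, 84]
enqueue(92): [56, 24, 84, 92]
dequeue(): [24, 84, 92]
enqueue(85): [24, 84, 92, 85]
enqueue(91): [24, 84, 92, 85, 91]
enqueue(83): [24, 84, 92, 85, 91, 83]
enqueue(77): [24, 84, 92, 85, 91, 83, 77]
enqueue(29): [24, 84, 92, 85, 91, 83, 77, 29]

Answer: 24 84 92 85 91 83 77 29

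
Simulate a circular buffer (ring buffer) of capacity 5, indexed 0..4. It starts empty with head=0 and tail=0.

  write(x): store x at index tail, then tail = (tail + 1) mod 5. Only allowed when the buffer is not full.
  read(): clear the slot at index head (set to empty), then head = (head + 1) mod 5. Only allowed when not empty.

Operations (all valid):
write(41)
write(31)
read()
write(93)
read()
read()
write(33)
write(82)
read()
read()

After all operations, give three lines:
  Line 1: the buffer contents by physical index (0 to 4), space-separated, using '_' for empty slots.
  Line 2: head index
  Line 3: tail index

write(41): buf=[41 _ _ _ _], head=0, tail=1, size=1
write(31): buf=[41 31 _ _ _], head=0, tail=2, size=2
read(): buf=[_ 31 _ _ _], head=1, tail=2, size=1
write(93): buf=[_ 31 93 _ _], head=1, tail=3, size=2
read(): buf=[_ _ 93 _ _], head=2, tail=3, size=1
read(): buf=[_ _ _ _ _], head=3, tail=3, size=0
write(33): buf=[_ _ _ 33 _], head=3, tail=4, size=1
write(82): buf=[_ _ _ 33 82], head=3, tail=0, size=2
read(): buf=[_ _ _ _ 82], head=4, tail=0, size=1
read(): buf=[_ _ _ _ _], head=0, tail=0, size=0

Answer: _ _ _ _ _
0
0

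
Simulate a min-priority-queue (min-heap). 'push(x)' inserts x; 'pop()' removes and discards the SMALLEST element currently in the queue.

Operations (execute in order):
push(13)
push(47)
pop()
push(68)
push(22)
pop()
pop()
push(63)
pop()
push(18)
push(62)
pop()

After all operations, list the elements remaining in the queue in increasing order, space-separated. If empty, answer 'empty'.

Answer: 62 68

Derivation:
push(13): heap contents = [13]
push(47): heap contents = [13, 47]
pop() → 13: heap contents = [47]
push(68): heap contents = [47, 68]
push(22): heap contents = [22, 47, 68]
pop() → 22: heap contents = [47, 68]
pop() → 47: heap contents = [68]
push(63): heap contents = [63, 68]
pop() → 63: heap contents = [68]
push(18): heap contents = [18, 68]
push(62): heap contents = [18, 62, 68]
pop() → 18: heap contents = [62, 68]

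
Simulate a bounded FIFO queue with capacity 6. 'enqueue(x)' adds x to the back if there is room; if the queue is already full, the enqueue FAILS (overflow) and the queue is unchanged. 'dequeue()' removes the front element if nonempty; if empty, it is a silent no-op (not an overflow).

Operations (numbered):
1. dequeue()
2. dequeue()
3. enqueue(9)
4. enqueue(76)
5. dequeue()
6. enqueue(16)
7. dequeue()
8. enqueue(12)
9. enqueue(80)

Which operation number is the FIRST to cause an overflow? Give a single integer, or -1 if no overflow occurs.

1. dequeue(): empty, no-op, size=0
2. dequeue(): empty, no-op, size=0
3. enqueue(9): size=1
4. enqueue(76): size=2
5. dequeue(): size=1
6. enqueue(16): size=2
7. dequeue(): size=1
8. enqueue(12): size=2
9. enqueue(80): size=3

Answer: -1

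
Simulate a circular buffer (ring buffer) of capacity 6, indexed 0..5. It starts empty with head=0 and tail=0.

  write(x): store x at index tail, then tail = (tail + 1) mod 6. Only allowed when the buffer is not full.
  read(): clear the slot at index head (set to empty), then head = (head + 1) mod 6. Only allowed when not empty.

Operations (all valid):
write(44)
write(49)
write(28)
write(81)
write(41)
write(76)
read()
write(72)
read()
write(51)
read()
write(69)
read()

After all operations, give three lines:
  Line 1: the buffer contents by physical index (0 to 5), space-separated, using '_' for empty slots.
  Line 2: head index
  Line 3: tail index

Answer: 72 51 69 _ 41 76
4
3

Derivation:
write(44): buf=[44 _ _ _ _ _], head=0, tail=1, size=1
write(49): buf=[44 49 _ _ _ _], head=0, tail=2, size=2
write(28): buf=[44 49 28 _ _ _], head=0, tail=3, size=3
write(81): buf=[44 49 28 81 _ _], head=0, tail=4, size=4
write(41): buf=[44 49 28 81 41 _], head=0, tail=5, size=5
write(76): buf=[44 49 28 81 41 76], head=0, tail=0, size=6
read(): buf=[_ 49 28 81 41 76], head=1, tail=0, size=5
write(72): buf=[72 49 28 81 41 76], head=1, tail=1, size=6
read(): buf=[72 _ 28 81 41 76], head=2, tail=1, size=5
write(51): buf=[72 51 28 81 41 76], head=2, tail=2, size=6
read(): buf=[72 51 _ 81 41 76], head=3, tail=2, size=5
write(69): buf=[72 51 69 81 41 76], head=3, tail=3, size=6
read(): buf=[72 51 69 _ 41 76], head=4, tail=3, size=5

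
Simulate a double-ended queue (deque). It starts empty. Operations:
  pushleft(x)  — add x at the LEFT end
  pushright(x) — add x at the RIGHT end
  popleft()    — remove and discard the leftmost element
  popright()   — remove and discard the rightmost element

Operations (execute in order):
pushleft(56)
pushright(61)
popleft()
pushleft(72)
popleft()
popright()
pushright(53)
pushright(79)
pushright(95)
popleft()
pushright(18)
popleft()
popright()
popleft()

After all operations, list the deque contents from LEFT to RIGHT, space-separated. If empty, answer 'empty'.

Answer: empty

Derivation:
pushleft(56): [56]
pushright(61): [56, 61]
popleft(): [61]
pushleft(72): [72, 61]
popleft(): [61]
popright(): []
pushright(53): [53]
pushright(79): [53, 79]
pushright(95): [53, 79, 95]
popleft(): [79, 95]
pushright(18): [79, 95, 18]
popleft(): [95, 18]
popright(): [95]
popleft(): []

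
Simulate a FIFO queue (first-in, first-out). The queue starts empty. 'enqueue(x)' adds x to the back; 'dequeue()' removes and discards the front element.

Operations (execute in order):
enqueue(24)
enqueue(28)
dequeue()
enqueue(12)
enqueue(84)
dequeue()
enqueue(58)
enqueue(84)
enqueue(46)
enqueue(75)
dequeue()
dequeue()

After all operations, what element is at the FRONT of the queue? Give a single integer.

enqueue(24): queue = [24]
enqueue(28): queue = [24, 28]
dequeue(): queue = [28]
enqueue(12): queue = [28, 12]
enqueue(84): queue = [28, 12, 84]
dequeue(): queue = [12, 84]
enqueue(58): queue = [12, 84, 58]
enqueue(84): queue = [12, 84, 58, 84]
enqueue(46): queue = [12, 84, 58, 84, 46]
enqueue(75): queue = [12, 84, 58, 84, 46, 75]
dequeue(): queue = [84, 58, 84, 46, 75]
dequeue(): queue = [58, 84, 46, 75]

Answer: 58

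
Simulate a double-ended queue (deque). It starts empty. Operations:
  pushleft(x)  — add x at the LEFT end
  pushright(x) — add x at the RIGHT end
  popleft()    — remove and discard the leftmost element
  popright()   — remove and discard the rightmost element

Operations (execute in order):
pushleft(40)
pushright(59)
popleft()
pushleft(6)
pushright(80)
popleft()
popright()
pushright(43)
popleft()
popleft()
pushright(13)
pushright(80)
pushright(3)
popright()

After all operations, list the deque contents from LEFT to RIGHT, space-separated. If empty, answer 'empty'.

pushleft(40): [40]
pushright(59): [40, 59]
popleft(): [59]
pushleft(6): [6, 59]
pushright(80): [6, 59, 80]
popleft(): [59, 80]
popright(): [59]
pushright(43): [59, 43]
popleft(): [43]
popleft(): []
pushright(13): [13]
pushright(80): [13, 80]
pushright(3): [13, 80, 3]
popright(): [13, 80]

Answer: 13 80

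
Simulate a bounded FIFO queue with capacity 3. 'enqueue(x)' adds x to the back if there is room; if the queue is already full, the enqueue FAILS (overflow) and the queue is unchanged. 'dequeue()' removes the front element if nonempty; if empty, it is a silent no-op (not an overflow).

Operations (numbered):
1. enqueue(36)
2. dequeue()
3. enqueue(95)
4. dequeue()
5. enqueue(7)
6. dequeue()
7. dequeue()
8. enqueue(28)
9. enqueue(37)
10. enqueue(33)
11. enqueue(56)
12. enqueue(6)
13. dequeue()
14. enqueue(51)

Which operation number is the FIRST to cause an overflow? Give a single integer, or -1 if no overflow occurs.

1. enqueue(36): size=1
2. dequeue(): size=0
3. enqueue(95): size=1
4. dequeue(): size=0
5. enqueue(7): size=1
6. dequeue(): size=0
7. dequeue(): empty, no-op, size=0
8. enqueue(28): size=1
9. enqueue(37): size=2
10. enqueue(33): size=3
11. enqueue(56): size=3=cap → OVERFLOW (fail)
12. enqueue(6): size=3=cap → OVERFLOW (fail)
13. dequeue(): size=2
14. enqueue(51): size=3

Answer: 11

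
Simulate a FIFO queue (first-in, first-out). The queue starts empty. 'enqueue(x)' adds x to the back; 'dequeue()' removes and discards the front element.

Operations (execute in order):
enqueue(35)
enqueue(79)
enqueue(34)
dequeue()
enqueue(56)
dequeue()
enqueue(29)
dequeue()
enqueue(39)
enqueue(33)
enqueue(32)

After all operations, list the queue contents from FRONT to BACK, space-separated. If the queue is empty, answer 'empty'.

enqueue(35): [35]
enqueue(79): [35, 79]
enqueue(34): [35, 79, 34]
dequeue(): [79, 34]
enqueue(56): [79, 34, 56]
dequeue(): [34, 56]
enqueue(29): [34, 56, 29]
dequeue(): [56, 29]
enqueue(39): [56, 29, 39]
enqueue(33): [56, 29, 39, 33]
enqueue(32): [56, 29, 39, 33, 32]

Answer: 56 29 39 33 32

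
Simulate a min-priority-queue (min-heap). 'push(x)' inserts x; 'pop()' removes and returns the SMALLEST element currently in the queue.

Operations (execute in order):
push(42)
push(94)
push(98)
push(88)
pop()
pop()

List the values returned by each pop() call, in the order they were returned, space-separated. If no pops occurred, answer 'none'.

Answer: 42 88

Derivation:
push(42): heap contents = [42]
push(94): heap contents = [42, 94]
push(98): heap contents = [42, 94, 98]
push(88): heap contents = [42, 88, 94, 98]
pop() → 42: heap contents = [88, 94, 98]
pop() → 88: heap contents = [94, 98]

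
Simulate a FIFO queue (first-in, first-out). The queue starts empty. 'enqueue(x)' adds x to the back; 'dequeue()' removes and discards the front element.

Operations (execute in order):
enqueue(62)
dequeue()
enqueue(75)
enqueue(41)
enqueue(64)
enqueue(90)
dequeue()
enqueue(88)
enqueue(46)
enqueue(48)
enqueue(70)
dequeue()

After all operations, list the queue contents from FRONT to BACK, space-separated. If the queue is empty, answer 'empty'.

Answer: 64 90 88 46 48 70

Derivation:
enqueue(62): [62]
dequeue(): []
enqueue(75): [75]
enqueue(41): [75, 41]
enqueue(64): [75, 41, 64]
enqueue(90): [75, 41, 64, 90]
dequeue(): [41, 64, 90]
enqueue(88): [41, 64, 90, 88]
enqueue(46): [41, 64, 90, 88, 46]
enqueue(48): [41, 64, 90, 88, 46, 48]
enqueue(70): [41, 64, 90, 88, 46, 48, 70]
dequeue(): [64, 90, 88, 46, 48, 70]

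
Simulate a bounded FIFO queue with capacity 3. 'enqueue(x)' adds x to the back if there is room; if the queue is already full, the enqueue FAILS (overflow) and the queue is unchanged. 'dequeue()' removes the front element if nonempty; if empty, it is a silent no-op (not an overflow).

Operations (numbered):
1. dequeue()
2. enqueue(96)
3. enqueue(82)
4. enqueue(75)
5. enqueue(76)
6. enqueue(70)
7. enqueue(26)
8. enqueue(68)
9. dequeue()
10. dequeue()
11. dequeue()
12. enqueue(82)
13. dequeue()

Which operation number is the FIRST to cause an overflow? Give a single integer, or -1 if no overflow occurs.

1. dequeue(): empty, no-op, size=0
2. enqueue(96): size=1
3. enqueue(82): size=2
4. enqueue(75): size=3
5. enqueue(76): size=3=cap → OVERFLOW (fail)
6. enqueue(70): size=3=cap → OVERFLOW (fail)
7. enqueue(26): size=3=cap → OVERFLOW (fail)
8. enqueue(68): size=3=cap → OVERFLOW (fail)
9. dequeue(): size=2
10. dequeue(): size=1
11. dequeue(): size=0
12. enqueue(82): size=1
13. dequeue(): size=0

Answer: 5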